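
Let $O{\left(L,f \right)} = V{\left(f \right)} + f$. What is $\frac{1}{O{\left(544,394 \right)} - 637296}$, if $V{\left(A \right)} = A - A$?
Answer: $- \frac{1}{636902} \approx -1.5701 \cdot 10^{-6}$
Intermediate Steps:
$V{\left(A \right)} = 0$
$O{\left(L,f \right)} = f$ ($O{\left(L,f \right)} = 0 + f = f$)
$\frac{1}{O{\left(544,394 \right)} - 637296} = \frac{1}{394 - 637296} = \frac{1}{-636902} = - \frac{1}{636902}$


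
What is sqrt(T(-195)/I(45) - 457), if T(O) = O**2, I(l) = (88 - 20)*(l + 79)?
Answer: I*sqrt(2010715273)/2108 ≈ 21.272*I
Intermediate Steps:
I(l) = 5372 + 68*l (I(l) = 68*(79 + l) = 5372 + 68*l)
sqrt(T(-195)/I(45) - 457) = sqrt((-195)**2/(5372 + 68*45) - 457) = sqrt(38025/(5372 + 3060) - 457) = sqrt(38025/8432 - 457) = sqrt(-3815399/8432) = I*sqrt(2010715273)/2108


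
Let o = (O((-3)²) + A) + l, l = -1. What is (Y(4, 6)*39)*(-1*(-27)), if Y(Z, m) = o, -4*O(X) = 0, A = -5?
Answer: -6318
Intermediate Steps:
O(X) = 0 (O(X) = -¼*0 = 0)
o = -6 (o = (0 - 5) - 1 = -5 - 1 = -6)
Y(Z, m) = -6
(Y(4, 6)*39)*(-1*(-27)) = (-6*39)*(-1*(-27)) = -234*27 = -6318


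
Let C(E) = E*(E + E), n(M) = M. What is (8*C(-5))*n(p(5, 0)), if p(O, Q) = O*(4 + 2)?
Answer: 12000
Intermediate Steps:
p(O, Q) = 6*O (p(O, Q) = O*6 = 6*O)
C(E) = 2*E² (C(E) = E*(2*E) = 2*E²)
(8*C(-5))*n(p(5, 0)) = (8*(2*(-5)²))*(6*5) = (8*(2*25))*30 = (8*50)*30 = 400*30 = 12000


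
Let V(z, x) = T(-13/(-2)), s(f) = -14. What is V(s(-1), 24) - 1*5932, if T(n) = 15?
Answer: -5917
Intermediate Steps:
V(z, x) = 15
V(s(-1), 24) - 1*5932 = 15 - 1*5932 = 15 - 5932 = -5917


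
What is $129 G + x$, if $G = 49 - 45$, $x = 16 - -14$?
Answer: $546$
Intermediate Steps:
$x = 30$ ($x = 16 + 14 = 30$)
$G = 4$
$129 G + x = 129 \cdot 4 + 30 = 516 + 30 = 546$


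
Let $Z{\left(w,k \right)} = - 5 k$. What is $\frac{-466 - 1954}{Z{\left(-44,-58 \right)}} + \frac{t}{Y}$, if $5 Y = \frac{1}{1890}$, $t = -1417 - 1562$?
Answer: $- \frac{816395192}{29} \approx -2.8152 \cdot 10^{7}$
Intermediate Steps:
$t = -2979$
$Y = \frac{1}{9450}$ ($Y = \frac{1}{5 \cdot 1890} = \frac{1}{5} \cdot \frac{1}{1890} = \frac{1}{9450} \approx 0.00010582$)
$\frac{-466 - 1954}{Z{\left(-44,-58 \right)}} + \frac{t}{Y} = \frac{-466 - 1954}{\left(-5\right) \left(-58\right)} - 2979 \frac{1}{\frac{1}{9450}} = \frac{-466 - 1954}{290} - 28151550 = \left(-2420\right) \frac{1}{290} - 28151550 = - \frac{242}{29} - 28151550 = - \frac{816395192}{29}$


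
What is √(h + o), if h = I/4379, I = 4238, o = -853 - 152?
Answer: I*√19252961003/4379 ≈ 31.686*I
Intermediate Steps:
o = -1005
h = 4238/4379 ≈ 0.96780
√(h + o) = √(4238/4379 - 1005) = √(-4396657/4379) = I*√19252961003/4379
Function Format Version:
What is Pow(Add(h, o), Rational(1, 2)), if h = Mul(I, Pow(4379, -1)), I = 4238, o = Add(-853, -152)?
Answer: Mul(Rational(1, 4379), I, Pow(19252961003, Rational(1, 2))) ≈ Mul(31.686, I)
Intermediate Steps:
o = -1005
h = Rational(4238, 4379) (h = Mul(4238, Pow(4379, -1)) = Mul(4238, Rational(1, 4379)) = Rational(4238, 4379) ≈ 0.96780)
Pow(Add(h, o), Rational(1, 2)) = Pow(Add(Rational(4238, 4379), -1005), Rational(1, 2)) = Pow(Rational(-4396657, 4379), Rational(1, 2)) = Mul(Rational(1, 4379), I, Pow(19252961003, Rational(1, 2)))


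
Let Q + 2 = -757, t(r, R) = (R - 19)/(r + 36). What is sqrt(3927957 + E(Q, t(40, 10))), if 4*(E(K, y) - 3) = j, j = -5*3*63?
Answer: 3*sqrt(1745655)/2 ≈ 1981.8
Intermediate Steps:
t(r, R) = (-19 + R)/(36 + r)
Q = -759 (Q = -2 - 757 = -759)
j = -945 (j = -15*63 = -945)
E(K, y) = -933/4 (E(K, y) = 3 + (1/4)*(-945) = 3 - 945/4 = -933/4)
sqrt(3927957 + E(Q, t(40, 10))) = sqrt(3927957 - 933/4) = sqrt(15710895/4) = 3*sqrt(1745655)/2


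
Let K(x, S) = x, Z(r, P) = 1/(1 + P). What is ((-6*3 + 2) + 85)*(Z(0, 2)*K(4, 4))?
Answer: 92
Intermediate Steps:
((-6*3 + 2) + 85)*(Z(0, 2)*K(4, 4)) = ((-6*3 + 2) + 85)*(4/(1 + 2)) = ((-18 + 2) + 85)*(4/3) = (-16 + 85)*((⅓)*4) = 69*(4/3) = 92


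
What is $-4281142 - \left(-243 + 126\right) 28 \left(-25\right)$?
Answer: $-4363042$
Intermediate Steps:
$-4281142 - \left(-243 + 126\right) 28 \left(-25\right) = -4281142 - \left(-117\right) \left(-700\right) = -4281142 - 81900 = -4363042$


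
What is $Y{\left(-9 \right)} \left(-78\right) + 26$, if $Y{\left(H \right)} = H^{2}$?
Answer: $-6292$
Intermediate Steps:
$Y{\left(-9 \right)} \left(-78\right) + 26 = \left(-9\right)^{2} \left(-78\right) + 26 = 81 \left(-78\right) + 26 = -6318 + 26 = -6292$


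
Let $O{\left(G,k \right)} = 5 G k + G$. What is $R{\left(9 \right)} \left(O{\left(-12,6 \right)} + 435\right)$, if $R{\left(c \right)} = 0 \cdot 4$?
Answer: $0$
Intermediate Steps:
$R{\left(c \right)} = 0$
$O{\left(G,k \right)} = G + 5 G k$ ($O{\left(G,k \right)} = 5 G k + G = G + 5 G k$)
$R{\left(9 \right)} \left(O{\left(-12,6 \right)} + 435\right) = 0 \left(- 12 \left(1 + 5 \cdot 6\right) + 435\right) = 0 \left(- 12 \left(1 + 30\right) + 435\right) = 0 \left(\left(-12\right) 31 + 435\right) = 0 \left(-372 + 435\right) = 0 \cdot 63 = 0$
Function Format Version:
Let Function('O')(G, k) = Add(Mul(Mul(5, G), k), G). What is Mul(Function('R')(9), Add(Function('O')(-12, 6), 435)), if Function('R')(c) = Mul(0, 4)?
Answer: 0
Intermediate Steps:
Function('R')(c) = 0
Function('O')(G, k) = Add(G, Mul(5, G, k)) (Function('O')(G, k) = Add(Mul(5, G, k), G) = Add(G, Mul(5, G, k)))
Mul(Function('R')(9), Add(Function('O')(-12, 6), 435)) = Mul(0, Add(Mul(-12, Add(1, Mul(5, 6))), 435)) = Mul(0, Add(Mul(-12, Add(1, 30)), 435)) = Mul(0, Add(Mul(-12, 31), 435)) = Mul(0, Add(-372, 435)) = Mul(0, 63) = 0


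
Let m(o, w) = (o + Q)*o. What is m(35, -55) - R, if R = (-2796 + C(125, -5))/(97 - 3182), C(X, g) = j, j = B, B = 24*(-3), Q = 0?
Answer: 3776257/3085 ≈ 1224.1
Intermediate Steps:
m(o, w) = o² (m(o, w) = (o + 0)*o = o*o = o²)
B = -72
j = -72
C(X, g) = -72
R = 2868/3085 (R = (-2796 - 72)/(97 - 3182) = -2868/(-3085) = -2868*(-1/3085) = 2868/3085 ≈ 0.92966)
m(35, -55) - R = 35² - 1*2868/3085 = 1225 - 2868/3085 = 3776257/3085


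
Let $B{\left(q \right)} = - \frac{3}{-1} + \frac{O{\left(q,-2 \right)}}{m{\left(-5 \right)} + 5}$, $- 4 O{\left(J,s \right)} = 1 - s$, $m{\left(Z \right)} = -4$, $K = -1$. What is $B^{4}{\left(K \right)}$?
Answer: $\frac{6561}{256} \approx 25.629$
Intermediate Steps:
$O{\left(J,s \right)} = - \frac{1}{4} + \frac{s}{4}$ ($O{\left(J,s \right)} = - \frac{1 - s}{4} = - \frac{1}{4} + \frac{s}{4}$)
$B{\left(q \right)} = \frac{9}{4}$ ($B{\left(q \right)} = - \frac{3}{-1} + \frac{- \frac{1}{4} + \frac{1}{4} \left(-2\right)}{-4 + 5} = \left(-3\right) \left(-1\right) + \frac{- \frac{1}{4} - \frac{1}{2}}{1} = 3 - \frac{3}{4} = \frac{9}{4}$)
$B^{4}{\left(K \right)} = \left(\frac{9}{4}\right)^{4} = \frac{6561}{256}$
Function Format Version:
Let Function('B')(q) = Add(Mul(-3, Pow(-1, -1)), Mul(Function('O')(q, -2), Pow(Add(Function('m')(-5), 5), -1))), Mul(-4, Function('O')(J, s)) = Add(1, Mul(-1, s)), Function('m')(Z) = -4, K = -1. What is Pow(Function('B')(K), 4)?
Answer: Rational(6561, 256) ≈ 25.629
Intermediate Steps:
Function('O')(J, s) = Add(Rational(-1, 4), Mul(Rational(1, 4), s)) (Function('O')(J, s) = Mul(Rational(-1, 4), Add(1, Mul(-1, s))) = Add(Rational(-1, 4), Mul(Rational(1, 4), s)))
Function('B')(q) = Rational(9, 4) (Function('B')(q) = Add(Mul(-3, Pow(-1, -1)), Mul(Add(Rational(-1, 4), Mul(Rational(1, 4), -2)), Pow(Add(-4, 5), -1))) = Add(Mul(-3, -1), Mul(Add(Rational(-1, 4), Rational(-1, 2)), Pow(1, -1))) = Add(3, Mul(Rational(-3, 4), 1)) = Add(3, Rational(-3, 4)) = Rational(9, 4))
Pow(Function('B')(K), 4) = Pow(Rational(9, 4), 4) = Rational(6561, 256)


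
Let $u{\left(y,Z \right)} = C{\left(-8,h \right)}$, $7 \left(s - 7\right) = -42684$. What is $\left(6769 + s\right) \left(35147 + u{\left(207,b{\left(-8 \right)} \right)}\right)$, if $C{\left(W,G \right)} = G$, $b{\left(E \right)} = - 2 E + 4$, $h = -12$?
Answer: $\frac{166820980}{7} \approx 2.3832 \cdot 10^{7}$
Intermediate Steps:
$b{\left(E \right)} = 4 - 2 E$
$s = - \frac{42635}{7}$ ($s = 7 + \frac{1}{7} \left(-42684\right) = 7 - \frac{42684}{7} = - \frac{42635}{7} \approx -6090.7$)
$u{\left(y,Z \right)} = -12$
$\left(6769 + s\right) \left(35147 + u{\left(207,b{\left(-8 \right)} \right)}\right) = \left(6769 - \frac{42635}{7}\right) \left(35147 - 12\right) = \frac{4748}{7} \cdot 35135 = \frac{166820980}{7}$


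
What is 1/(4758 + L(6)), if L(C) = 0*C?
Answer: 1/4758 ≈ 0.00021017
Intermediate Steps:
L(C) = 0
1/(4758 + L(6)) = 1/(4758 + 0) = 1/4758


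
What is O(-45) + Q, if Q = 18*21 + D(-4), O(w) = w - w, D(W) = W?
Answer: 374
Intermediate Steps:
O(w) = 0
Q = 374 (Q = 18*21 - 4 = 378 - 4 = 374)
O(-45) + Q = 0 + 374 = 374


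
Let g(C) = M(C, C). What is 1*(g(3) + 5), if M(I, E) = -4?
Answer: 1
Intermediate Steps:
g(C) = -4
1*(g(3) + 5) = 1*(-4 + 5) = 1*1 = 1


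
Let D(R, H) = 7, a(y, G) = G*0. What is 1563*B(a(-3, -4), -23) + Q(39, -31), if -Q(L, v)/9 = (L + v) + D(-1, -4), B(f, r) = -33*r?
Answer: 1186182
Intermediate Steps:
a(y, G) = 0
Q(L, v) = -63 - 9*L - 9*v (Q(L, v) = -9*((L + v) + 7) = -9*(7 + L + v) = -63 - 9*L - 9*v)
1563*B(a(-3, -4), -23) + Q(39, -31) = 1563*(-33*(-23)) + (-63 - 9*39 - 9*(-31)) = 1563*759 + (-63 - 351 + 279) = 1186317 - 135 = 1186182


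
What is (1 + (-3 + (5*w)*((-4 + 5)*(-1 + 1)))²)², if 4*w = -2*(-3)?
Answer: 100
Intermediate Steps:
w = 3/2 (w = (-2*(-3))/4 = (¼)*6 = 3/2 ≈ 1.5000)
(1 + (-3 + (5*w)*((-4 + 5)*(-1 + 1)))²)² = (1 + (-3 + (5*(3/2))*((-4 + 5)*(-1 + 1)))²)² = (1 + (-3 + 15*(1*0)/2)²)² = (1 + (-3 + (15/2)*0)²)² = (1 + (-3 + 0)²)² = (1 + (-3)²)² = (1 + 9)² = 10² = 100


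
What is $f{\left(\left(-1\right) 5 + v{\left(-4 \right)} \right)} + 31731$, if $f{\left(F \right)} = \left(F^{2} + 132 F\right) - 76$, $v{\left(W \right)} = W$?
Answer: $30548$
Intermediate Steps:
$f{\left(F \right)} = -76 + F^{2} + 132 F$
$f{\left(\left(-1\right) 5 + v{\left(-4 \right)} \right)} + 31731 = \left(-76 + \left(\left(-1\right) 5 - 4\right)^{2} + 132 \left(\left(-1\right) 5 - 4\right)\right) + 31731 = \left(-76 + \left(-5 - 4\right)^{2} + 132 \left(-5 - 4\right)\right) + 31731 = \left(-76 + \left(-9\right)^{2} + 132 \left(-9\right)\right) + 31731 = \left(-76 + 81 - 1188\right) + 31731 = -1183 + 31731 = 30548$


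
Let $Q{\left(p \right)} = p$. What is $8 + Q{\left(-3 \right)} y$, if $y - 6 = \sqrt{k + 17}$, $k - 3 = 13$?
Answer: $-10 - 3 \sqrt{33} \approx -27.234$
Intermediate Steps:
$k = 16$ ($k = 3 + 13 = 16$)
$y = 6 + \sqrt{33}$ ($y = 6 + \sqrt{16 + 17} = 6 + \sqrt{33} \approx 11.745$)
$8 + Q{\left(-3 \right)} y = 8 - 3 \left(6 + \sqrt{33}\right) = 8 - \left(18 + 3 \sqrt{33}\right) = -10 - 3 \sqrt{33}$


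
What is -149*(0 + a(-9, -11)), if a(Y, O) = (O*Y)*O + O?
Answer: 163900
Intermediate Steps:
a(Y, O) = O + Y*O**2 (a(Y, O) = Y*O**2 + O = O + Y*O**2)
-149*(0 + a(-9, -11)) = -149*(0 - 11*(1 - 11*(-9))) = -149*(0 - 11*(1 + 99)) = -149*(0 - 11*100) = -149*(0 - 1100) = -149*(-1100) = 163900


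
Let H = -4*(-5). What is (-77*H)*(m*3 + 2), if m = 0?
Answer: -3080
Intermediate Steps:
H = 20
(-77*H)*(m*3 + 2) = (-77*20)*(0*3 + 2) = -1540*(0 + 2) = -1540*2 = -3080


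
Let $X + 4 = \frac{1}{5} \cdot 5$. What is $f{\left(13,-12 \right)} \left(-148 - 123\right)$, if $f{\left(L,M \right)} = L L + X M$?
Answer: $-55555$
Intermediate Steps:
$X = -3$ ($X = -4 + \frac{1}{5} \cdot 5 = -4 + 1 = -3$)
$f{\left(L,M \right)} = L^{2} - 3 M$ ($f{\left(L,M \right)} = L L - 3 M = L^{2} - 3 M$)
$f{\left(13,-12 \right)} \left(-148 - 123\right) = \left(13^{2} - -36\right) \left(-148 - 123\right) = \left(169 + 36\right) \left(-271\right) = 205 \left(-271\right) = -55555$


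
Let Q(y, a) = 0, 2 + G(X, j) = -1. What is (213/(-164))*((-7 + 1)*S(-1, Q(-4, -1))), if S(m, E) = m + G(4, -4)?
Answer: -1278/41 ≈ -31.171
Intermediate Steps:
G(X, j) = -3 (G(X, j) = -2 - 1 = -3)
S(m, E) = -3 + m (S(m, E) = m - 3 = -3 + m)
(213/(-164))*((-7 + 1)*S(-1, Q(-4, -1))) = (213/(-164))*((-7 + 1)*(-3 - 1)) = (213*(-1/164))*(-6*(-4)) = -213/164*24 = -1278/41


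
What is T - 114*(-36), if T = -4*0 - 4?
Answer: 4100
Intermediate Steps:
T = -4 (T = 0 - 4 = -4)
T - 114*(-36) = -4 - 114*(-36) = -4 + 4104 = 4100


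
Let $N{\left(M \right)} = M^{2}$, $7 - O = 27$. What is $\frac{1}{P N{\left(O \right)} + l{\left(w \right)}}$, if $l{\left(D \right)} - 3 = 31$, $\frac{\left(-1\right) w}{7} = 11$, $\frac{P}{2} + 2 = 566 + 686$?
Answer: $\frac{1}{1000034} \approx 9.9997 \cdot 10^{-7}$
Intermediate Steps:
$P = 2500$ ($P = -4 + 2 \left(566 + 686\right) = -4 + 2 \cdot 1252 = -4 + 2504 = 2500$)
$w = -77$ ($w = \left(-7\right) 11 = -77$)
$O = -20$ ($O = 7 - 27 = -20$)
$l{\left(D \right)} = 34$ ($l{\left(D \right)} = 3 + 31 = 34$)
$\frac{1}{P N{\left(O \right)} + l{\left(w \right)}} = \frac{1}{2500 \left(-20\right)^{2} + 34} = \frac{1}{2500 \cdot 400 + 34} = \frac{1}{1000000 + 34} = \frac{1}{1000034}$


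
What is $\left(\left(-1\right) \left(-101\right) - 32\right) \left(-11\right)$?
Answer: $-759$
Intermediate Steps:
$\left(\left(-1\right) \left(-101\right) - 32\right) \left(-11\right) = \left(101 - 32\right) \left(-11\right) = 69 \left(-11\right) = -759$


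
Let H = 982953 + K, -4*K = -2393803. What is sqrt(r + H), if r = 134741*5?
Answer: sqrt(9020435)/2 ≈ 1501.7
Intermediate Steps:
K = 2393803/4 (K = -1/4*(-2393803) = 2393803/4 ≈ 5.9845e+5)
r = 673705
H = 6325615/4 (H = 982953 + 2393803/4 = 6325615/4 ≈ 1.5814e+6)
sqrt(r + H) = sqrt(673705 + 6325615/4) = sqrt(9020435/4) = sqrt(9020435)/2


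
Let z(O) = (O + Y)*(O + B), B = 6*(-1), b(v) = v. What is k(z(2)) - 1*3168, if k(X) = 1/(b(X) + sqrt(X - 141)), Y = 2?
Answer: -1308400/413 - I*sqrt(157)/413 ≈ -3168.0 - 0.030339*I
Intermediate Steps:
B = -6
z(O) = (-6 + O)*(2 + O) (z(O) = (O + 2)*(O - 6) = (2 + O)*(-6 + O) = (-6 + O)*(2 + O))
k(X) = 1/(X + sqrt(-141 + X)) (k(X) = 1/(X + sqrt(X - 141)) = 1/(X + sqrt(-141 + X)))
k(z(2)) - 1*3168 = 1/((-12 + 2**2 - 4*2) + sqrt(-141 + (-12 + 2**2 - 4*2))) - 1*3168 = 1/((-12 + 4 - 8) + sqrt(-141 + (-12 + 4 - 8))) - 3168 = 1/(-16 + sqrt(-141 - 16)) - 3168 = 1/(-16 + sqrt(-157)) - 3168 = 1/(-16 + I*sqrt(157)) - 3168 = -3168 + 1/(-16 + I*sqrt(157))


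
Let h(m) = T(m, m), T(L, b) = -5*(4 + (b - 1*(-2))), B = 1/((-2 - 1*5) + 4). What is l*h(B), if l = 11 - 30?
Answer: 1615/3 ≈ 538.33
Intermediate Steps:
l = -19
B = -⅓ (B = 1/((-2 - 5) + 4) = 1/(-7 + 4) = 1/(-3) = -⅓ ≈ -0.33333)
T(L, b) = -30 - 5*b (T(L, b) = -5*(4 + (b + 2)) = -5*(4 + (2 + b)) = -5*(6 + b) = -30 - 5*b)
h(m) = -30 - 5*m
l*h(B) = -19*(-30 - 5*(-⅓)) = -19*(-30 + 5/3) = -19*(-85/3) = 1615/3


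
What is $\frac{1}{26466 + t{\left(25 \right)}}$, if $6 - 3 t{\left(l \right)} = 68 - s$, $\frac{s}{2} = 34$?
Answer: $\frac{1}{26468} \approx 3.7781 \cdot 10^{-5}$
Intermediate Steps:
$s = 68$ ($s = 2 \cdot 34 = 68$)
$t{\left(l \right)} = 2$ ($t{\left(l \right)} = 2 - \frac{68 - 68}{3} = 2 - 0 = 2 + 0 = 2$)
$\frac{1}{26466 + t{\left(25 \right)}} = \frac{1}{26466 + 2} = \frac{1}{26468}$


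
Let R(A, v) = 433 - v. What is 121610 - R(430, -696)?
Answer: 120481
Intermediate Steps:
121610 - R(430, -696) = 121610 - (433 - 1*(-696)) = 121610 - (433 + 696) = 121610 - 1*1129 = 121610 - 1129 = 120481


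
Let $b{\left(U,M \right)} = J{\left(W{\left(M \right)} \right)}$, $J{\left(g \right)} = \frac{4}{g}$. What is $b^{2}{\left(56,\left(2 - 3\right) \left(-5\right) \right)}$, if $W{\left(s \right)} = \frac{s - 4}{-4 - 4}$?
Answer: $1024$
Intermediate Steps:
$W{\left(s \right)} = \frac{1}{2} - \frac{s}{8}$ ($W{\left(s \right)} = \frac{-4 + s}{-8} = \left(-4 + s\right) \left(- \frac{1}{8}\right) = \frac{1}{2} - \frac{s}{8}$)
$b{\left(U,M \right)} = \frac{4}{\frac{1}{2} - \frac{M}{8}}$
$b^{2}{\left(56,\left(2 - 3\right) \left(-5\right) \right)} = \left(- \frac{32}{-4 + \left(2 - 3\right) \left(-5\right)}\right)^{2} = \left(- \frac{32}{-4 - -5}\right)^{2} = \left(- \frac{32}{-4 + 5}\right)^{2} = \left(- \frac{32}{1}\right)^{2} = \left(\left(-32\right) 1\right)^{2} = \left(-32\right)^{2} = 1024$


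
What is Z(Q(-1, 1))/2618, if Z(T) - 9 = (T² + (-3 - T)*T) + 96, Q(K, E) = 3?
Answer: 48/1309 ≈ 0.036669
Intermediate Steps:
Z(T) = 105 + T² + T*(-3 - T) (Z(T) = 9 + ((T² + (-3 - T)*T) + 96) = 9 + ((T² + T*(-3 - T)) + 96) = 9 + (96 + T² + T*(-3 - T)) = 105 + T² + T*(-3 - T))
Z(Q(-1, 1))/2618 = (105 - 3*3)/2618 = (105 - 9)*(1/2618) = 96*(1/2618) = 48/1309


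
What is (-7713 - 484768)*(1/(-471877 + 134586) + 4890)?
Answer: -812275009375709/337291 ≈ -2.4082e+9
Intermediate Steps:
(-7713 - 484768)*(1/(-471877 + 134586) + 4890) = -492481*(1/(-337291) + 4890) = -492481*(-1/337291 + 4890) = -492481*1649352989/337291 = -812275009375709/337291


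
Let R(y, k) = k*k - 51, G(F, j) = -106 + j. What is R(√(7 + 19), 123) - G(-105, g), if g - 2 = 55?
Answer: 15127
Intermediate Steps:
g = 57 (g = 2 + 55 = 57)
R(y, k) = -51 + k² (R(y, k) = k² - 51 = -51 + k²)
R(√(7 + 19), 123) - G(-105, g) = (-51 + 123²) - (-106 + 57) = (-51 + 15129) - 1*(-49) = 15078 + 49 = 15127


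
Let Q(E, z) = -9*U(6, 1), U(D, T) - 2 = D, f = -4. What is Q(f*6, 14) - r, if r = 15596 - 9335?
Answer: -6333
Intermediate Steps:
r = 6261
U(D, T) = 2 + D
Q(E, z) = -72 (Q(E, z) = -9*(2 + 6) = -9*8 = -72)
Q(f*6, 14) - r = -72 - 1*6261 = -72 - 6261 = -6333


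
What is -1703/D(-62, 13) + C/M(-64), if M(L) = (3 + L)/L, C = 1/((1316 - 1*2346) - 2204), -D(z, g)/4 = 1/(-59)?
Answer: -9910749977/394548 ≈ -25119.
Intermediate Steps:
D(z, g) = 4/59 (D(z, g) = -4/(-59) = -4*(-1/59) = 4/59)
C = -1/3234 (C = 1/((1316 - 2346) - 2204) = 1/(-1030 - 2204) = 1/(-3234) = -1/3234 ≈ -0.00030921)
M(L) = (3 + L)/L
-1703/D(-62, 13) + C/M(-64) = -1703/4/59 - (-64/(3 - 64))/3234 = -1703*59/4 - 1/(3234*((-1/64*(-61)))) = -100477/4 - 1/(3234*61/64) = -100477/4 - 1/3234*64/61 = -100477/4 - 32/98637 = -9910749977/394548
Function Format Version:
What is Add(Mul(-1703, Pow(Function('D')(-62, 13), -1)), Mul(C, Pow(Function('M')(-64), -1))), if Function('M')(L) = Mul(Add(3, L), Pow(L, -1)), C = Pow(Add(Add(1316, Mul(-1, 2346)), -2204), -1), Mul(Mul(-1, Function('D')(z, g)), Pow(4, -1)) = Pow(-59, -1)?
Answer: Rational(-9910749977, 394548) ≈ -25119.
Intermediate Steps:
Function('D')(z, g) = Rational(4, 59) (Function('D')(z, g) = Mul(-4, Pow(-59, -1)) = Mul(-4, Rational(-1, 59)) = Rational(4, 59))
C = Rational(-1, 3234) (C = Pow(Add(Add(1316, -2346), -2204), -1) = Pow(Add(-1030, -2204), -1) = Pow(-3234, -1) = Rational(-1, 3234) ≈ -0.00030921)
Function('M')(L) = Mul(Pow(L, -1), Add(3, L))
Add(Mul(-1703, Pow(Function('D')(-62, 13), -1)), Mul(C, Pow(Function('M')(-64), -1))) = Add(Mul(-1703, Pow(Rational(4, 59), -1)), Mul(Rational(-1, 3234), Pow(Mul(Pow(-64, -1), Add(3, -64)), -1))) = Add(Mul(-1703, Rational(59, 4)), Mul(Rational(-1, 3234), Pow(Mul(Rational(-1, 64), -61), -1))) = Add(Rational(-100477, 4), Mul(Rational(-1, 3234), Pow(Rational(61, 64), -1))) = Add(Rational(-100477, 4), Mul(Rational(-1, 3234), Rational(64, 61))) = Add(Rational(-100477, 4), Rational(-32, 98637)) = Rational(-9910749977, 394548)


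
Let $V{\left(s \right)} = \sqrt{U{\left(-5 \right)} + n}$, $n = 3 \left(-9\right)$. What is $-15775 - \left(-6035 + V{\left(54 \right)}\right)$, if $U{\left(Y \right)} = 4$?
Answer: $-9740 - i \sqrt{23} \approx -9740.0 - 4.7958 i$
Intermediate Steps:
$n = -27$
$V{\left(s \right)} = i \sqrt{23}$ ($V{\left(s \right)} = \sqrt{4 - 27} = \sqrt{-23} = i \sqrt{23}$)
$-15775 - \left(-6035 + V{\left(54 \right)}\right) = -15775 - \left(-6035 + i \sqrt{23}\right) = -15775 + \left(6035 - i \sqrt{23}\right) = -9740 - i \sqrt{23}$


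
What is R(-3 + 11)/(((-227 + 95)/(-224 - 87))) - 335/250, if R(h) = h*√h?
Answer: -67/50 + 1244*√2/33 ≈ 51.972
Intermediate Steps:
R(h) = h^(3/2)
R(-3 + 11)/(((-227 + 95)/(-224 - 87))) - 335/250 = (-3 + 11)^(3/2)/(((-227 + 95)/(-224 - 87))) - 335/250 = 8^(3/2)/((-132/(-311))) - 335*1/250 = (16*√2)/((-132*(-1/311))) - 67/50 = (16*√2)/(132/311) - 67/50 = (16*√2)*(311/132) - 67/50 = 1244*√2/33 - 67/50 = -67/50 + 1244*√2/33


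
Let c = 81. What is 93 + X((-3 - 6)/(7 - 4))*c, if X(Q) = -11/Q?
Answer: 390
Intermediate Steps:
93 + X((-3 - 6)/(7 - 4))*c = 93 - 11*(7 - 4)/(-3 - 6)*81 = 93 - 11/((-9/3))*81 = 93 - 11/((-9*⅓))*81 = 93 - 11/(-3)*81 = 93 - 11*(-⅓)*81 = 93 + (11/3)*81 = 93 + 297 = 390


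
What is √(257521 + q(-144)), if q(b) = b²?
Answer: √278257 ≈ 527.50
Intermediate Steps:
√(257521 + q(-144)) = √(257521 + (-144)²) = √(257521 + 20736) = √278257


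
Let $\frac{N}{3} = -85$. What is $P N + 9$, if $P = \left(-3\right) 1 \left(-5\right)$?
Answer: $-3816$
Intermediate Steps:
$N = -255$ ($N = 3 \left(-85\right) = -255$)
$P = 15$ ($P = \left(-3\right) \left(-5\right) = 15$)
$P N + 9 = 15 \left(-255\right) + 9 = -3825 + 9 = -3816$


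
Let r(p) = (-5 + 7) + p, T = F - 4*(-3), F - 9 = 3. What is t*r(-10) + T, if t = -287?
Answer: 2320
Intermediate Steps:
F = 12 (F = 9 + 3 = 12)
T = 24 (T = 12 - 4*(-3) = 12 + 12 = 24)
r(p) = 2 + p
t*r(-10) + T = -287*(2 - 10) + 24 = -287*(-8) + 24 = 2296 + 24 = 2320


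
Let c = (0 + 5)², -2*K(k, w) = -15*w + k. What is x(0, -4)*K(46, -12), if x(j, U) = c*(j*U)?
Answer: 0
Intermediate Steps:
K(k, w) = -k/2 + 15*w/2 (K(k, w) = -(-15*w + k)/2 = -(k - 15*w)/2 = -k/2 + 15*w/2)
c = 25 (c = 5² = 25)
x(j, U) = 25*U*j (x(j, U) = 25*(j*U) = 25*(U*j) = 25*U*j)
x(0, -4)*K(46, -12) = (25*(-4)*0)*(-½*46 + (15/2)*(-12)) = 0*(-23 - 90) = 0*(-113) = 0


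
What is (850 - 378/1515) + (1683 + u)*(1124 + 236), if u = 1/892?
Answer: 257858087552/112615 ≈ 2.2897e+6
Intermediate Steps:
u = 1/892 ≈ 0.0011211
(850 - 378/1515) + (1683 + u)*(1124 + 236) = (850 - 378/1515) + (1683 + 1/892)*(1124 + 236) = (850 - 378*1/1515) + (1501237/892)*1360 = (850 - 126/505) + 510420580/223 = 429124/505 + 510420580/223 = 257858087552/112615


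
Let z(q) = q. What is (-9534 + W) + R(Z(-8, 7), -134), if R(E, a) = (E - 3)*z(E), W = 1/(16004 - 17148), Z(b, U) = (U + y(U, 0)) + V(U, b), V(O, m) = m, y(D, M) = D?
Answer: -10886305/1144 ≈ -9516.0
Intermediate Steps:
Z(b, U) = b + 2*U (Z(b, U) = (U + U) + b = 2*U + b = b + 2*U)
W = -1/1144 (W = 1/(-1144) = -1/1144 ≈ -0.00087413)
R(E, a) = E*(-3 + E) (R(E, a) = (E - 3)*E = (-3 + E)*E = E*(-3 + E))
(-9534 + W) + R(Z(-8, 7), -134) = (-9534 - 1/1144) + (-8 + 2*7)*(-3 + (-8 + 2*7)) = -10906897/1144 + (-8 + 14)*(-3 + (-8 + 14)) = -10906897/1144 + 6*(-3 + 6) = -10906897/1144 + 6*3 = -10906897/1144 + 18 = -10886305/1144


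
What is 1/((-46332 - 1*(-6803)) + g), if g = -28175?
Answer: -1/67704 ≈ -1.4770e-5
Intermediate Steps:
1/((-46332 - 1*(-6803)) + g) = 1/((-46332 - 1*(-6803)) - 28175) = 1/((-46332 + 6803) - 28175) = 1/(-39529 - 28175) = 1/(-67704) = -1/67704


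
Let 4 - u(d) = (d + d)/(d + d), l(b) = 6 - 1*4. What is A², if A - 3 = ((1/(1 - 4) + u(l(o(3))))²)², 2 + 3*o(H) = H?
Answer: 18826921/6561 ≈ 2869.5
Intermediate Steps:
o(H) = -⅔ + H/3
l(b) = 2 (l(b) = 6 - 4 = 2)
u(d) = 3 (u(d) = 4 - (d + d)/(d + d) = 4 - 2*d/(2*d) = 4 - 2*d*1/(2*d) = 4 - 1*1 = 4 - 1 = 3)
A = 4339/81 (A = 3 + ((1/(1 - 4) + 3)²)² = 3 + ((1/(-3) + 3)²)² = 3 + ((-⅓ + 3)²)² = 3 + ((8/3)²)² = 3 + (64/9)² = 3 + 4096/81 = 4339/81 ≈ 53.568)
A² = (4339/81)² = 18826921/6561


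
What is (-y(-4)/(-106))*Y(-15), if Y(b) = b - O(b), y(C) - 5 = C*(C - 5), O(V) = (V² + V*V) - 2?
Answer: -18983/106 ≈ -179.08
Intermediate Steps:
O(V) = -2 + 2*V² (O(V) = (V² + V²) - 2 = 2*V² - 2 = -2 + 2*V²)
y(C) = 5 + C*(-5 + C) (y(C) = 5 + C*(C - 5) = 5 + C*(-5 + C))
Y(b) = 2 + b - 2*b² (Y(b) = b - (-2 + 2*b²) = b + (2 - 2*b²) = 2 + b - 2*b²)
(-y(-4)/(-106))*Y(-15) = (-(5 + (-4)² - 5*(-4))/(-106))*(2 - 15 - 2*(-15)²) = (-(5 + 16 + 20)*(-1/106))*(2 - 15 - 2*225) = (-1*41*(-1/106))*(2 - 15 - 450) = -41*(-1/106)*(-463) = (41/106)*(-463) = -18983/106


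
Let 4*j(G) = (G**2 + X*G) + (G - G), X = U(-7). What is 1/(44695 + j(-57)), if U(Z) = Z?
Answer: 1/45607 ≈ 2.1926e-5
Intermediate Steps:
X = -7
j(G) = -7*G/4 + G**2/4 (j(G) = ((G**2 - 7*G) + (G - G))/4 = ((G**2 - 7*G) + 0)/4 = (G**2 - 7*G)/4 = -7*G/4 + G**2/4)
1/(44695 + j(-57)) = 1/(44695 + (1/4)*(-57)*(-7 - 57)) = 1/(44695 + (1/4)*(-57)*(-64)) = 1/(44695 + 912) = 1/45607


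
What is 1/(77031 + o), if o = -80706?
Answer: -1/3675 ≈ -0.00027211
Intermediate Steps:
1/(77031 + o) = 1/(77031 - 80706) = 1/(-3675) = -1/3675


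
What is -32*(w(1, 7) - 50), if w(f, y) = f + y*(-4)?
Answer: 2464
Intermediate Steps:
w(f, y) = f - 4*y
-32*(w(1, 7) - 50) = -32*((1 - 4*7) - 50) = -32*((1 - 28) - 50) = -32*(-27 - 50) = -32*(-77) = 2464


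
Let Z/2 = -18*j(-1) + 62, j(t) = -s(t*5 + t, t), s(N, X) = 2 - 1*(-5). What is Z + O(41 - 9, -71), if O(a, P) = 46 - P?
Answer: 493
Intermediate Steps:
s(N, X) = 7 (s(N, X) = 2 + 5 = 7)
j(t) = -7 (j(t) = -1*7 = -7)
Z = 376 (Z = 2*(-18*(-7) + 62) = 2*(126 + 62) = 2*188 = 376)
Z + O(41 - 9, -71) = 376 + (46 - 1*(-71)) = 376 + (46 + 71) = 376 + 117 = 493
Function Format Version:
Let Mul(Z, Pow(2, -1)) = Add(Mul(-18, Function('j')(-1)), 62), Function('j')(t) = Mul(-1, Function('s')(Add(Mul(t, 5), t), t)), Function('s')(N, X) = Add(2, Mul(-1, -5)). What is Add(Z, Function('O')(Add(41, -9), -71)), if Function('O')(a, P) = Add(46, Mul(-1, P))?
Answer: 493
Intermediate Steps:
Function('s')(N, X) = 7 (Function('s')(N, X) = Add(2, 5) = 7)
Function('j')(t) = -7 (Function('j')(t) = Mul(-1, 7) = -7)
Z = 376 (Z = Mul(2, Add(Mul(-18, -7), 62)) = Mul(2, Add(126, 62)) = Mul(2, 188) = 376)
Add(Z, Function('O')(Add(41, -9), -71)) = Add(376, Add(46, Mul(-1, -71))) = Add(376, Add(46, 71)) = Add(376, 117) = 493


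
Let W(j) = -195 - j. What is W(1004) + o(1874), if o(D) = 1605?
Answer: 406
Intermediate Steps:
W(1004) + o(1874) = (-195 - 1*1004) + 1605 = (-195 - 1004) + 1605 = -1199 + 1605 = 406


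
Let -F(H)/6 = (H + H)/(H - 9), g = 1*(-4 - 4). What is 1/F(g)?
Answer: -17/96 ≈ -0.17708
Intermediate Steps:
g = -8 (g = 1*(-8) = -8)
F(H) = -12*H/(-9 + H) (F(H) = -6*(H + H)/(H - 9) = -6*2*H/(-9 + H) = -12*H/(-9 + H))
1/F(g) = 1/(-12*(-8)/(-9 - 8)) = 1/(-12*(-8)/(-17)) = 1/(-12*(-8)*(-1/17)) = 1/(-96/17) = -17/96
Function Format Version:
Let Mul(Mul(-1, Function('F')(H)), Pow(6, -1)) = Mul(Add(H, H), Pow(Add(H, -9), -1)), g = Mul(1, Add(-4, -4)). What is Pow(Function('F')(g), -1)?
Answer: Rational(-17, 96) ≈ -0.17708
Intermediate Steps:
g = -8 (g = Mul(1, -8) = -8)
Function('F')(H) = Mul(-12, H, Pow(Add(-9, H), -1)) (Function('F')(H) = Mul(-6, Mul(Add(H, H), Pow(Add(H, -9), -1))) = Mul(-6, Mul(Mul(2, H), Pow(Add(-9, H), -1))) = Mul(-6, Mul(2, H, Pow(Add(-9, H), -1))) = Mul(-12, H, Pow(Add(-9, H), -1)))
Pow(Function('F')(g), -1) = Pow(Mul(-12, -8, Pow(Add(-9, -8), -1)), -1) = Pow(Mul(-12, -8, Pow(-17, -1)), -1) = Pow(Mul(-12, -8, Rational(-1, 17)), -1) = Pow(Rational(-96, 17), -1) = Rational(-17, 96)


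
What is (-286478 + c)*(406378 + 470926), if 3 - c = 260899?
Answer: -480213399696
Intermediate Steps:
c = -260896 (c = 3 - 1*260899 = 3 - 260899 = -260896)
(-286478 + c)*(406378 + 470926) = (-286478 - 260896)*(406378 + 470926) = -547374*877304 = -480213399696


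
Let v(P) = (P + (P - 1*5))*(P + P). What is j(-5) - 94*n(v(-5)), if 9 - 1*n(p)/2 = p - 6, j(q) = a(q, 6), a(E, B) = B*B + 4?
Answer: 25420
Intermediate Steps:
v(P) = 2*P*(-5 + 2*P) (v(P) = (P + (P - 5))*(2*P) = (P + (-5 + P))*(2*P) = (-5 + 2*P)*(2*P) = 2*P*(-5 + 2*P))
a(E, B) = 4 + B² (a(E, B) = B² + 4 = 4 + B²)
j(q) = 40 (j(q) = 4 + 6² = 4 + 36 = 40)
n(p) = 30 - 2*p (n(p) = 18 - 2*(p - 6) = 18 - 2*(-6 + p) = 18 + (12 - 2*p) = 30 - 2*p)
j(-5) - 94*n(v(-5)) = 40 - 94*(30 - 4*(-5)*(-5 + 2*(-5))) = 40 - 94*(30 - 4*(-5)*(-5 - 10)) = 40 - 94*(30 - 4*(-5)*(-15)) = 40 - 94*(30 - 2*150) = 40 - 94*(30 - 300) = 40 - 94*(-270) = 40 + 25380 = 25420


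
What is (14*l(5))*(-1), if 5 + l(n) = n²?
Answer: -280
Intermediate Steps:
l(n) = -5 + n²
(14*l(5))*(-1) = (14*(-5 + 5²))*(-1) = (14*(-5 + 25))*(-1) = (14*20)*(-1) = 280*(-1) = -280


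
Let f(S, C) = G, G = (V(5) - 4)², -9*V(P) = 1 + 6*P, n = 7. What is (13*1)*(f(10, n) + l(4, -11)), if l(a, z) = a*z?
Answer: 12025/81 ≈ 148.46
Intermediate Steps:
V(P) = -⅑ - 2*P/3 (V(P) = -(1 + 6*P)/9 = -⅑ - 2*P/3)
G = 4489/81 (G = ((-⅑ - ⅔*5) - 4)² = ((-⅑ - 10/3) - 4)² = (-31/9 - 4)² = (-67/9)² = 4489/81 ≈ 55.420)
f(S, C) = 4489/81
(13*1)*(f(10, n) + l(4, -11)) = (13*1)*(4489/81 + 4*(-11)) = 13*(4489/81 - 44) = 13*(925/81) = 12025/81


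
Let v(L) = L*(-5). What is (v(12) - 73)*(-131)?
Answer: 17423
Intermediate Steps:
v(L) = -5*L
(v(12) - 73)*(-131) = (-5*12 - 73)*(-131) = (-60 - 73)*(-131) = -133*(-131) = 17423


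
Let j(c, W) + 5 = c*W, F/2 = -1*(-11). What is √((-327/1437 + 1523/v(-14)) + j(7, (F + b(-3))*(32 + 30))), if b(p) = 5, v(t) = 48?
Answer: √388032507897/5748 ≈ 108.37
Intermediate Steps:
F = 22 (F = 2*(-1*(-11)) = 2*11 = 22)
j(c, W) = -5 + W*c (j(c, W) = -5 + c*W = -5 + W*c)
√((-327/1437 + 1523/v(-14)) + j(7, (F + b(-3))*(32 + 30))) = √((-327/1437 + 1523/48) + (-5 + ((22 + 5)*(32 + 30))*7)) = √((-327*1/1437 + 1523*(1/48)) + (-5 + (27*62)*7)) = √((-109/479 + 1523/48) + (-5 + 1674*7)) = √(724285/22992 + (-5 + 11718)) = √(724285/22992 + 11713) = √(270029581/22992) = √388032507897/5748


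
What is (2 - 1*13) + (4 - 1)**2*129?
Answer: 1150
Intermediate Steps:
(2 - 1*13) + (4 - 1)**2*129 = (2 - 13) + 3**2*129 = -11 + 9*129 = -11 + 1161 = 1150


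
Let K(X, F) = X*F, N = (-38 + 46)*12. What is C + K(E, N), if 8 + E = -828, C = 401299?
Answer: 321043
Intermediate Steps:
E = -836 (E = -8 - 828 = -836)
N = 96 (N = 8*12 = 96)
K(X, F) = F*X
C + K(E, N) = 401299 + 96*(-836) = 401299 - 80256 = 321043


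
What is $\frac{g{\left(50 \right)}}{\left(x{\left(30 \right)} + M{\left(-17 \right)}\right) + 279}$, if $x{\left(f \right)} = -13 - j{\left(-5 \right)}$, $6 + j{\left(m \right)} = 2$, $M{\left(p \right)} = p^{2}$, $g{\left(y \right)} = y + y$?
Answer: $\frac{100}{559} \approx 0.17889$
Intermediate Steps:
$g{\left(y \right)} = 2 y$
$j{\left(m \right)} = -4$ ($j{\left(m \right)} = -6 + 2 = -4$)
$x{\left(f \right)} = -9$ ($x{\left(f \right)} = -13 - -4 = -13 + 4 = -9$)
$\frac{g{\left(50 \right)}}{\left(x{\left(30 \right)} + M{\left(-17 \right)}\right) + 279} = \frac{2 \cdot 50}{\left(-9 + \left(-17\right)^{2}\right) + 279} = \frac{100}{\left(-9 + 289\right) + 279} = \frac{100}{280 + 279} = \frac{100}{559}$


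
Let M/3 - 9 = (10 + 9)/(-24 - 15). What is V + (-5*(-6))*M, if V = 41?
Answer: 10493/13 ≈ 807.15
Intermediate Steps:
M = 332/13 (M = 27 + 3*((10 + 9)/(-24 - 15)) = 27 + 3*(19/(-39)) = 27 + 3*(19*(-1/39)) = 27 + 3*(-19/39) = 27 - 19/13 = 332/13 ≈ 25.538)
V + (-5*(-6))*M = 41 - 5*(-6)*(332/13) = 41 + 30*(332/13) = 41 + 9960/13 = 10493/13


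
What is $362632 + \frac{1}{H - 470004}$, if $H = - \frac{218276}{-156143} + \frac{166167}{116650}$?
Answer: $\frac{3104361821374154173058}{8560639495114519} \approx 3.6263 \cdot 10^{5}$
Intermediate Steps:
$H = \frac{51407709281}{18214080950}$ ($H = \left(-218276\right) \left(- \frac{1}{156143}\right) + 166167 \cdot \frac{1}{116650} = \frac{218276}{156143} + \frac{166167}{116650} = \frac{51407709281}{18214080950} \approx 2.8224$)
$362632 + \frac{1}{H - 470004} = 362632 + \frac{1}{\frac{51407709281}{18214080950} - 470004} = 362632 + \frac{1}{- \frac{8560639495114519}{18214080950}} = 362632 - \frac{18214080950}{8560639495114519} = \frac{3104361821374154173058}{8560639495114519}$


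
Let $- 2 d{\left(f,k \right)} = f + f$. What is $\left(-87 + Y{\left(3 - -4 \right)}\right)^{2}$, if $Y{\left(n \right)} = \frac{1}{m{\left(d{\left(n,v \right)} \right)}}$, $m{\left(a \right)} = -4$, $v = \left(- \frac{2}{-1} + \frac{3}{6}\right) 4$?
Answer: $\frac{121801}{16} \approx 7612.6$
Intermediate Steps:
$v = 10$ ($v = \left(\left(-2\right) \left(-1\right) + 3 \cdot \frac{1}{6}\right) 4 = \left(2 + \frac{1}{2}\right) 4 = \frac{5}{2} \cdot 4 = 10$)
$d{\left(f,k \right)} = - f$ ($d{\left(f,k \right)} = - \frac{f + f}{2} = - \frac{2 f}{2} = - f$)
$Y{\left(n \right)} = - \frac{1}{4}$ ($Y{\left(n \right)} = \frac{1}{-4} = - \frac{1}{4}$)
$\left(-87 + Y{\left(3 - -4 \right)}\right)^{2} = \left(-87 - \frac{1}{4}\right)^{2} = \left(- \frac{349}{4}\right)^{2} = \frac{121801}{16}$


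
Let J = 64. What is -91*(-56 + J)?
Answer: -728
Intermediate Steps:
-91*(-56 + J) = -91*(-56 + 64) = -91*8 = -728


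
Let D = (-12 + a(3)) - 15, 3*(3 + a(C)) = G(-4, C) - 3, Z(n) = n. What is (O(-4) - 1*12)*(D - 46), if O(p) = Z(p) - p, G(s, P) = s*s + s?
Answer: 876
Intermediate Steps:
G(s, P) = s + s² (G(s, P) = s² + s = s + s²)
a(C) = 0 (a(C) = -3 + (-4*(1 - 4) - 3)/3 = -3 + (-4*(-3) - 3)/3 = -3 + (12 - 3)/3 = -3 + (⅓)*9 = -3 + 3 = 0)
O(p) = 0 (O(p) = p - p = 0)
D = -27 (D = (-12 + 0) - 15 = -12 - 15 = -27)
(O(-4) - 1*12)*(D - 46) = (0 - 1*12)*(-27 - 46) = (0 - 12)*(-73) = -12*(-73) = 876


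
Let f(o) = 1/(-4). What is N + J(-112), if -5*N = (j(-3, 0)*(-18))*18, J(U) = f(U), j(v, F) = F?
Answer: -1/4 ≈ -0.25000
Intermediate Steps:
f(o) = -1/4
J(U) = -1/4
N = 0 (N = -0*(-18)*18/5 = -0*18 = -1/5*0 = 0)
N + J(-112) = 0 - 1/4 = -1/4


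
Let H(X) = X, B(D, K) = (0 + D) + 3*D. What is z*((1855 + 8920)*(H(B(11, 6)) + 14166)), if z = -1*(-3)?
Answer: 459338250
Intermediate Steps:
B(D, K) = 4*D (B(D, K) = D + 3*D = 4*D)
z = 3
z*((1855 + 8920)*(H(B(11, 6)) + 14166)) = 3*((1855 + 8920)*(4*11 + 14166)) = 3*(10775*(44 + 14166)) = 3*(10775*14210) = 3*153112750 = 459338250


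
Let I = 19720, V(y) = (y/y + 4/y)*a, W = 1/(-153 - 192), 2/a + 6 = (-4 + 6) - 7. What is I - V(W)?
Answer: 214162/11 ≈ 19469.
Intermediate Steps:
a = -2/11 (a = 2/(-6 + ((-4 + 6) - 7)) = 2/(-6 + (2 - 7)) = 2/(-6 - 5) = 2/(-11) = 2*(-1/11) = -2/11 ≈ -0.18182)
W = -1/345 (W = 1/(-345) = -1/345 ≈ -0.0028986)
V(y) = -2/11 - 8/(11*y) (V(y) = (y/y + 4/y)*(-2/11) = (1 + 4/y)*(-2/11) = -2/11 - 8/(11*y))
I - V(W) = 19720 - 2*(-4 - 1*(-1/345))/(11*(-1/345)) = 19720 - 2*(-345)*(-4 + 1/345)/11 = 19720 - 2*(-345)*(-1379)/(11*345) = 19720 - 1*2758/11 = 19720 - 2758/11 = 214162/11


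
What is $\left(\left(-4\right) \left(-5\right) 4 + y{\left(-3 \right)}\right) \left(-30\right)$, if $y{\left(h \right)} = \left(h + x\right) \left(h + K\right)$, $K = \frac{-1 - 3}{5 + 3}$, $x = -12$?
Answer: $-3975$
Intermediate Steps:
$K = - \frac{1}{2}$ ($K = \frac{-1 + \left(-4 + 1\right)}{8} = \left(-1 - 3\right) \frac{1}{8} = \left(-4\right) \frac{1}{8} = - \frac{1}{2} \approx -0.5$)
$y{\left(h \right)} = \left(-12 + h\right) \left(- \frac{1}{2} + h\right)$ ($y{\left(h \right)} = \left(h - 12\right) \left(h - \frac{1}{2}\right) = \left(-12 + h\right) \left(- \frac{1}{2} + h\right)$)
$\left(\left(-4\right) \left(-5\right) 4 + y{\left(-3 \right)}\right) \left(-30\right) = \left(\left(-4\right) \left(-5\right) 4 + \left(6 + \left(-3\right)^{2} - - \frac{75}{2}\right)\right) \left(-30\right) = \left(20 \cdot 4 + \left(6 + 9 + \frac{75}{2}\right)\right) \left(-30\right) = \left(80 + \frac{105}{2}\right) \left(-30\right) = \frac{265}{2} \left(-30\right) = -3975$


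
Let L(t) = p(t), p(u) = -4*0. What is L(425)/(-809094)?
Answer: 0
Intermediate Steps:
p(u) = 0
L(t) = 0
L(425)/(-809094) = 0/(-809094) = 0*(-1/809094) = 0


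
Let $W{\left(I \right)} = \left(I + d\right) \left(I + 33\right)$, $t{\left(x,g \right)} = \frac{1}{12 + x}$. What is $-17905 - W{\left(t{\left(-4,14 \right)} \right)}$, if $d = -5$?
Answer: $- \frac{1135585}{64} \approx -17744.0$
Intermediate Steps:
$W{\left(I \right)} = \left(-5 + I\right) \left(33 + I\right)$ ($W{\left(I \right)} = \left(I - 5\right) \left(I + 33\right) = \left(-5 + I\right) \left(33 + I\right)$)
$-17905 - W{\left(t{\left(-4,14 \right)} \right)} = -17905 - \left(-165 + \left(\frac{1}{12 - 4}\right)^{2} + \frac{28}{12 - 4}\right) = -17905 - \left(-165 + \left(\frac{1}{8}\right)^{2} + \frac{28}{8}\right) = -17905 - \left(-165 + \left(\frac{1}{8}\right)^{2} + 28 \cdot \frac{1}{8}\right) = -17905 - \left(-165 + \frac{1}{64} + \frac{7}{2}\right) = -17905 - - \frac{10335}{64} = -17905 + \frac{10335}{64} = - \frac{1135585}{64}$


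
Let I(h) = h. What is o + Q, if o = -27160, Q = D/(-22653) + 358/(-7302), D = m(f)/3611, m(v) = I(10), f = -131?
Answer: -2703798614831249/99550579311 ≈ -27160.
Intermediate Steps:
m(v) = 10
D = 10/3611 ≈ 0.0027693
Q = -4880744489/99550579311 (Q = (10/3611)/(-22653) + 358/(-7302) = (10/3611)*(-1/22653) + 358*(-1/7302) = -10/81799983 - 179/3651 = -4880744489/99550579311 ≈ -0.049028)
o + Q = -27160 - 4880744489/99550579311 = -2703798614831249/99550579311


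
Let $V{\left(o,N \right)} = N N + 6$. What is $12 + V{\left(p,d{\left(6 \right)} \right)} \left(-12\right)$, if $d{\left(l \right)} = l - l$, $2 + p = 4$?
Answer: $-60$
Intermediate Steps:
$p = 2$ ($p = -2 + 4 = 2$)
$d{\left(l \right)} = 0$
$V{\left(o,N \right)} = 6 + N^{2}$ ($V{\left(o,N \right)} = N^{2} + 6 = 6 + N^{2}$)
$12 + V{\left(p,d{\left(6 \right)} \right)} \left(-12\right) = 12 + \left(6 + 0^{2}\right) \left(-12\right) = 12 + \left(6 + 0\right) \left(-12\right) = 12 + 6 \left(-12\right) = 12 - 72 = -60$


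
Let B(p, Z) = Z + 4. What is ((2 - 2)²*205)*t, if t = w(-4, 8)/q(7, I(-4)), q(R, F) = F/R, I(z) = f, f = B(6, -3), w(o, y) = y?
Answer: 0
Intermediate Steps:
B(p, Z) = 4 + Z
f = 1 (f = 4 - 3 = 1)
I(z) = 1
t = 56 (t = 8/((1/7)) = 8/((1*(⅐))) = 8/(⅐) = 8*7 = 56)
((2 - 2)²*205)*t = ((2 - 2)²*205)*56 = (0²*205)*56 = (0*205)*56 = 0*56 = 0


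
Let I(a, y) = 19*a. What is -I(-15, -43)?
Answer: 285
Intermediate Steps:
-I(-15, -43) = -19*(-15) = -1*(-285) = 285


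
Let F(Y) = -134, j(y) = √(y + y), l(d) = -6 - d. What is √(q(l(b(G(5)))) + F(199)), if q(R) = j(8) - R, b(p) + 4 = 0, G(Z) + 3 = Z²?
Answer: 8*I*√2 ≈ 11.314*I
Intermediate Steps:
G(Z) = -3 + Z²
b(p) = -4 (b(p) = -4 + 0 = -4)
j(y) = √2*√y (j(y) = √(2*y) = √2*√y)
q(R) = 4 - R (q(R) = √2*√8 - R = √2*(2*√2) - R = 4 - R)
√(q(l(b(G(5)))) + F(199)) = √((4 - (-6 - 1*(-4))) - 134) = √((4 - (-6 + 4)) - 134) = √((4 - 1*(-2)) - 134) = √((4 + 2) - 134) = √(6 - 134) = √(-128) = 8*I*√2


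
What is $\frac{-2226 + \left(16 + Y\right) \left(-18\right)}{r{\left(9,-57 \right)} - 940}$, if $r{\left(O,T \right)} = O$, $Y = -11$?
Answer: $\frac{2316}{931} \approx 2.4876$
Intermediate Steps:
$\frac{-2226 + \left(16 + Y\right) \left(-18\right)}{r{\left(9,-57 \right)} - 940} = \frac{-2226 + \left(16 - 11\right) \left(-18\right)}{9 - 940} = \frac{-2226 + 5 \left(-18\right)}{-931} = \left(-2226 - 90\right) \left(- \frac{1}{931}\right) = \left(-2316\right) \left(- \frac{1}{931}\right) = \frac{2316}{931}$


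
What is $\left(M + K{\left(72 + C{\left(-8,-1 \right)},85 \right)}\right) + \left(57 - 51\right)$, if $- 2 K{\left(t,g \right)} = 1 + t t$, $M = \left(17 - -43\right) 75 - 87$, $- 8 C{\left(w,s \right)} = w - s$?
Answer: $\frac{225679}{128} \approx 1763.1$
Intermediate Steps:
$C{\left(w,s \right)} = - \frac{w}{8} + \frac{s}{8}$ ($C{\left(w,s \right)} = - \frac{w - s}{8} = - \frac{w}{8} + \frac{s}{8}$)
$M = 4413$ ($M = \left(17 + 43\right) 75 - 87 = 60 \cdot 75 - 87 = 4500 - 87 = 4413$)
$K{\left(t,g \right)} = - \frac{1}{2} - \frac{t^{2}}{2}$ ($K{\left(t,g \right)} = - \frac{1 + t t}{2} = - \frac{1 + t^{2}}{2} = - \frac{1}{2} - \frac{t^{2}}{2}$)
$\left(M + K{\left(72 + C{\left(-8,-1 \right)},85 \right)}\right) + \left(57 - 51\right) = \left(4413 - \left(\frac{1}{2} + \frac{\left(72 + \left(\left(- \frac{1}{8}\right) \left(-8\right) + \frac{1}{8} \left(-1\right)\right)\right)^{2}}{2}\right)\right) + \left(57 - 51\right) = \left(4413 - \left(\frac{1}{2} + \frac{\left(72 + \left(1 - \frac{1}{8}\right)\right)^{2}}{2}\right)\right) + \left(57 - 51\right) = \left(4413 - \left(\frac{1}{2} + \frac{\left(72 + \frac{7}{8}\right)^{2}}{2}\right)\right) + 6 = \left(4413 - \left(\frac{1}{2} + \frac{\left(\frac{583}{8}\right)^{2}}{2}\right)\right) + 6 = \left(4413 - \frac{339953}{128}\right) + 6 = \frac{224911}{128} + 6 = \frac{225679}{128}$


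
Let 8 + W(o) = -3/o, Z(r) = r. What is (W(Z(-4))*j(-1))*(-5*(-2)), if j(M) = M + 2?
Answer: -145/2 ≈ -72.500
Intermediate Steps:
j(M) = 2 + M
W(o) = -8 - 3/o
(W(Z(-4))*j(-1))*(-5*(-2)) = ((-8 - 3/(-4))*(2 - 1))*(-5*(-2)) = ((-8 - 3*(-¼))*1)*10 = ((-8 + ¾)*1)*10 = -29/4*1*10 = -29/4*10 = -145/2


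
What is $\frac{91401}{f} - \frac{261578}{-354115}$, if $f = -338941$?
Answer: $\frac{56293043783}{120024092215} \approx 0.46901$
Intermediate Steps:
$\frac{91401}{f} - \frac{261578}{-354115} = \frac{91401}{-338941} - \frac{261578}{-354115} = 91401 \left(- \frac{1}{338941}\right) - - \frac{261578}{354115} = - \frac{91401}{338941} + \frac{261578}{354115} = \frac{56293043783}{120024092215}$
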